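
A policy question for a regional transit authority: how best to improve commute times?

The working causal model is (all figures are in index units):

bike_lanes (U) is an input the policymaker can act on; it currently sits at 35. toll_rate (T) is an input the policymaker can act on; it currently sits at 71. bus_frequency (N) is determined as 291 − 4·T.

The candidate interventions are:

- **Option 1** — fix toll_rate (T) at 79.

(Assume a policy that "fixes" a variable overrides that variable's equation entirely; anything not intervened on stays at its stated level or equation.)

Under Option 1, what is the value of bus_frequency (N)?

-25

Option 1 (T := 79):
  T = 79
  N = 291 − 4·79 = -25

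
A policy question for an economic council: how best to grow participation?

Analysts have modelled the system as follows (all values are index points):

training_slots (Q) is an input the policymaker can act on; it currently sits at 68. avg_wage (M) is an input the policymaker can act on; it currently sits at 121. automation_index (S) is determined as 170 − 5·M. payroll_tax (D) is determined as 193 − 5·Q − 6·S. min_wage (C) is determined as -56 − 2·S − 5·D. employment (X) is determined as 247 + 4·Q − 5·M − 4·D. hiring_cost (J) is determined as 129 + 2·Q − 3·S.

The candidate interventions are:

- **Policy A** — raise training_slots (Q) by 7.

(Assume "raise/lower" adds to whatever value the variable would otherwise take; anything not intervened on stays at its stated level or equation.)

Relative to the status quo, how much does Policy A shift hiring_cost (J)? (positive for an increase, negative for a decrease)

Baseline:
  Q = 68
  M = 121
  S = 170 − 5·121 = -435
  J = 129 + 2·68 − 3·(-435) = 1570
Policy A (Q + 7):
  Q = 68 + 7 = 75
  M = 121
  S = 170 − 5·121 = -435
  J = 129 + 2·75 − 3·(-435) = 1584
Change in J: 1584 − 1570 = 14

14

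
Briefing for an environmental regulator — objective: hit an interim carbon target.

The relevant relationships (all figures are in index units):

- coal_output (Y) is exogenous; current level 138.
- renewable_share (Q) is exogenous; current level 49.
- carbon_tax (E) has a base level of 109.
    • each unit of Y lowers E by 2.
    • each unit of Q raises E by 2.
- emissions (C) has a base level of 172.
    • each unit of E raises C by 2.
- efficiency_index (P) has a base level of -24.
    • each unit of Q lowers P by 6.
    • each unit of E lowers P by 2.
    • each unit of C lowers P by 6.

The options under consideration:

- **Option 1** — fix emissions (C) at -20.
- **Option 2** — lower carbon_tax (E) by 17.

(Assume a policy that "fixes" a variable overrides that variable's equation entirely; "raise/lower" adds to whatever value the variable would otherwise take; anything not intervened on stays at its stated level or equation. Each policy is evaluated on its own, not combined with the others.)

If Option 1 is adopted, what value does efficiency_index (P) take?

-60

Option 1 (C := -20):
  Y = 138
  Q = 49
  E = 109 − 2·138 + 2·49 = -69
  C = -20
  P = -24 − 6·49 − 2·(-69) − 6·(-20) = -60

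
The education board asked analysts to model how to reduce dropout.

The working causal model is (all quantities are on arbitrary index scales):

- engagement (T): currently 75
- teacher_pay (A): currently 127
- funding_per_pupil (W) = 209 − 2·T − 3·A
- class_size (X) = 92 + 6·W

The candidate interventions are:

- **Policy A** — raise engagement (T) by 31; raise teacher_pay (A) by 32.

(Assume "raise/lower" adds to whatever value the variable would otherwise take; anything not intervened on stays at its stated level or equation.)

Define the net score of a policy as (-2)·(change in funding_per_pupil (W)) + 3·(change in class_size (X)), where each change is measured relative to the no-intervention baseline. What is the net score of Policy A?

-2528

Baseline:
  T = 75
  A = 127
  W = 209 − 2·75 − 3·127 = -322
  X = 92 + 6·(-322) = -1840
Policy A (T + 31, A + 32):
  T = 75 + 31 = 106
  A = 127 + 32 = 159
  W = 209 − 2·106 − 3·159 = -480
  X = 92 + 6·(-480) = -2788
ΔW = -480 − (-322) = -158; ΔX = -2788 − (-1840) = -948
Score = (-2)·(-158) + 3·(-948) = -2528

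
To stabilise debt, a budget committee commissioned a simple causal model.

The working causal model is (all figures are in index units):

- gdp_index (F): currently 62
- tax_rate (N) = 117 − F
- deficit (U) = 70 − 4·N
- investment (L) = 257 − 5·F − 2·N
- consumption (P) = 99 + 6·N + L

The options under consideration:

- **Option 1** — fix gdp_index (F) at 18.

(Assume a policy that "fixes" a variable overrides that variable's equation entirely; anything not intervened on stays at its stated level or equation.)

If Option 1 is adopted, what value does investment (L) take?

Option 1 (F := 18):
  F = 18
  N = 117 − 18 = 99
  L = 257 − 5·18 − 2·99 = -31

-31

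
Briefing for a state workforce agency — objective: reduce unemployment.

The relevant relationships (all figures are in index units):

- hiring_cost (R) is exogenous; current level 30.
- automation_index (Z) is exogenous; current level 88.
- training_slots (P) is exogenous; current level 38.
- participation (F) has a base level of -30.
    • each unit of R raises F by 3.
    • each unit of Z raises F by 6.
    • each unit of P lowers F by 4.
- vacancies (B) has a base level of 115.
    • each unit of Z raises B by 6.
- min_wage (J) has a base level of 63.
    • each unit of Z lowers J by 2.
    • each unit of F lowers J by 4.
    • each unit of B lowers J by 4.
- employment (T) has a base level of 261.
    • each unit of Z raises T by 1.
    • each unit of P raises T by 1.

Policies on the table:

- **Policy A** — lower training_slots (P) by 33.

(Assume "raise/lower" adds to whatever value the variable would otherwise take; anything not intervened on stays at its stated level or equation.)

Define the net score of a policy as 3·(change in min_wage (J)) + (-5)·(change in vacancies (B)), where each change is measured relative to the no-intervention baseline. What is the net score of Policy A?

-1584

Baseline:
  R = 30
  Z = 88
  P = 38
  F = -30 + 3·30 + 6·88 − 4·38 = 436
  B = 115 + 6·88 = 643
  J = 63 − 2·88 − 4·436 − 4·643 = -4429
Policy A (P − 33):
  R = 30
  Z = 88
  P = 38 − 33 = 5
  F = -30 + 3·30 + 6·88 − 4·5 = 568
  B = 115 + 6·88 = 643
  J = 63 − 2·88 − 4·568 − 4·643 = -4957
ΔJ = -4957 − (-4429) = -528; ΔB = 643 − 643 = 0
Score = 3·(-528) + (-5)·0 = -1584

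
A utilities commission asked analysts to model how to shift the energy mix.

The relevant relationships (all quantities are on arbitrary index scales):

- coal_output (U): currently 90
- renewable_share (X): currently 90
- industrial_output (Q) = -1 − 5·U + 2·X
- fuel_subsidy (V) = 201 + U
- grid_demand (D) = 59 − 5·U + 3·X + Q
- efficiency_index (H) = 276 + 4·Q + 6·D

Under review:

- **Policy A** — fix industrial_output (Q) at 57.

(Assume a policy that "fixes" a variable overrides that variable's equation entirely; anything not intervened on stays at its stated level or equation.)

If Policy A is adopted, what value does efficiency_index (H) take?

Policy A (Q := 57):
  U = 90
  X = 90
  Q = 57
  D = 59 − 5·90 + 3·90 + 57 = -64
  H = 276 + 4·57 + 6·(-64) = 120

120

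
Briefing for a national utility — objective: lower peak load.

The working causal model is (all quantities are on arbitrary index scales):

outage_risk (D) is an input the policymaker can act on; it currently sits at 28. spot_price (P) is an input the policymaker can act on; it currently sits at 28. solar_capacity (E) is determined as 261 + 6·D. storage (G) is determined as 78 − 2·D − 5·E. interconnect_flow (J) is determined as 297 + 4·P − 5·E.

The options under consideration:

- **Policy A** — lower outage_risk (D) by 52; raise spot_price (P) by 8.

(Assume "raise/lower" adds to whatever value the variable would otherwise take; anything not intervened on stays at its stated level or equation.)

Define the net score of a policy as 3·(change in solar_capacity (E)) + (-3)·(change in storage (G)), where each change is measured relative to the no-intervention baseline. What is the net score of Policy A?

-5928

Baseline:
  D = 28
  E = 261 + 6·28 = 429
  G = 78 − 2·28 − 5·429 = -2123
Policy A (D − 52, P + 8):
  D = 28 − 52 = -24
  E = 261 + 6·(-24) = 117
  G = 78 − 2·(-24) − 5·117 = -459
ΔE = 117 − 429 = -312; ΔG = -459 − (-2123) = 1664
Score = 3·(-312) + (-3)·1664 = -5928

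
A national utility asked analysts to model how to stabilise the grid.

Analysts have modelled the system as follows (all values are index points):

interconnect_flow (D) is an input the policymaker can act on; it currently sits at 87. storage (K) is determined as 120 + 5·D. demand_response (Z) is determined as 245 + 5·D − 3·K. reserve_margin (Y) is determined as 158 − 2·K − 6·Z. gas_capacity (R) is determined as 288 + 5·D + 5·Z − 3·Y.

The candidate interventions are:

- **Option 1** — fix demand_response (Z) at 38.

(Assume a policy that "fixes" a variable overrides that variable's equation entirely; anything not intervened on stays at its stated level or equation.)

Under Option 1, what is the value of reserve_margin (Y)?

Option 1 (Z := 38):
  D = 87
  K = 120 + 5·87 = 555
  Z = 38
  Y = 158 − 2·555 − 6·38 = -1180

-1180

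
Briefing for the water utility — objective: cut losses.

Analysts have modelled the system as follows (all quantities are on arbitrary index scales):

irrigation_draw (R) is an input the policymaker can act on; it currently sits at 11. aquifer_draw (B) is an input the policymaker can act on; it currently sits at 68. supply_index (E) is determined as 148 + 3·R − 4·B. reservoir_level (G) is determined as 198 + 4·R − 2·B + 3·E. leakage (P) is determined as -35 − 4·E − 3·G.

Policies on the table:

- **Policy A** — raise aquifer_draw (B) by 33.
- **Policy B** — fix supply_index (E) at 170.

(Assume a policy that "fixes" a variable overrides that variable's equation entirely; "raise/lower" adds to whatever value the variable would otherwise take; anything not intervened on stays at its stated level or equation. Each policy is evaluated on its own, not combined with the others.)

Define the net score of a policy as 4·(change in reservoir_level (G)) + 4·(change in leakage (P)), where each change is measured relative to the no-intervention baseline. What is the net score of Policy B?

Baseline:
  R = 11
  B = 68
  E = 148 + 3·11 − 4·68 = -91
  G = 198 + 4·11 − 2·68 + 3·(-91) = -167
  P = -35 − 4·(-91) − 3·(-167) = 830
Policy B (E := 170):
  R = 11
  B = 68
  E = 170
  G = 198 + 4·11 − 2·68 + 3·170 = 616
  P = -35 − 4·170 − 3·616 = -2563
ΔG = 616 − (-167) = 783; ΔP = -2563 − 830 = -3393
Score = 4·783 + 4·(-3393) = -10440

-10440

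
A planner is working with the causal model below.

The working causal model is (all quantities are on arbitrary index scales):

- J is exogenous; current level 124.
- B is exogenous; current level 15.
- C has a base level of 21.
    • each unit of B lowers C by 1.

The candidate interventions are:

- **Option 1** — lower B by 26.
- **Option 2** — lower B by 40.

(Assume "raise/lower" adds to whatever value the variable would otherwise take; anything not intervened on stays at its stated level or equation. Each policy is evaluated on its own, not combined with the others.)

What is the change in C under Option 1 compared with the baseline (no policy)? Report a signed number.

Baseline:
  B = 15
  C = 21 − 15 = 6
Option 1 (B − 26):
  B = 15 − 26 = -11
  C = 21 − (-11) = 32
Change in C: 32 − 6 = 26

26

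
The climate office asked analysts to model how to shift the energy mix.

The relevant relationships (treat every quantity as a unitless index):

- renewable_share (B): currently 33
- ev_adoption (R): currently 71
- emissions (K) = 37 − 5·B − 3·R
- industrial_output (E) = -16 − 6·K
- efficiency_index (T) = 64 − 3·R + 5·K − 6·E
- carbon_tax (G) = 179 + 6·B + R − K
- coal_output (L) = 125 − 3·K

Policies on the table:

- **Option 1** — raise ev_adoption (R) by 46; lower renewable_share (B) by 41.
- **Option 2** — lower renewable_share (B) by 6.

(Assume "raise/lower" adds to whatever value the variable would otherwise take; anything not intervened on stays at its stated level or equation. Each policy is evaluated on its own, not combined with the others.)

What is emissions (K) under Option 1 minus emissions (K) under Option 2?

Option 1 (R + 46, B − 41):
  B = 33 − 41 = -8
  R = 71 + 46 = 117
  K = 37 − 5·(-8) − 3·117 = -274
Option 2 (B − 6):
  B = 33 − 6 = 27
  R = 71
  K = 37 − 5·27 − 3·71 = -311
K: -274 − (-311) = 37

37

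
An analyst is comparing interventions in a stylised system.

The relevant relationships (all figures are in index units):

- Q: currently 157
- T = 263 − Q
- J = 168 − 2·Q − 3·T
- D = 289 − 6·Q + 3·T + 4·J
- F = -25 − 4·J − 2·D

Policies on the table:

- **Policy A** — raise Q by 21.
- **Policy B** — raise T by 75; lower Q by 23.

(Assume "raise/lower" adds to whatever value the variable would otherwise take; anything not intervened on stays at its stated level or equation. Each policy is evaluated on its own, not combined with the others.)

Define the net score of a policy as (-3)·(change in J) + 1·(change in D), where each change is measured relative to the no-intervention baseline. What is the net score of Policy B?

184

Baseline:
  Q = 157
  T = 263 − 157 = 106
  J = 168 − 2·157 − 3·106 = -464
  D = 289 − 6·157 + 3·106 + 4·(-464) = -2191
Policy B (T + 75, Q − 23):
  Q = 157 − 23 = 134
  T = 263 − 134 (+75 from intervention) = 204
  J = 168 − 2·134 − 3·204 = -712
  D = 289 − 6·134 + 3·204 + 4·(-712) = -2751
ΔJ = -712 − (-464) = -248; ΔD = -2751 − (-2191) = -560
Score = (-3)·(-248) + 1·(-560) = 184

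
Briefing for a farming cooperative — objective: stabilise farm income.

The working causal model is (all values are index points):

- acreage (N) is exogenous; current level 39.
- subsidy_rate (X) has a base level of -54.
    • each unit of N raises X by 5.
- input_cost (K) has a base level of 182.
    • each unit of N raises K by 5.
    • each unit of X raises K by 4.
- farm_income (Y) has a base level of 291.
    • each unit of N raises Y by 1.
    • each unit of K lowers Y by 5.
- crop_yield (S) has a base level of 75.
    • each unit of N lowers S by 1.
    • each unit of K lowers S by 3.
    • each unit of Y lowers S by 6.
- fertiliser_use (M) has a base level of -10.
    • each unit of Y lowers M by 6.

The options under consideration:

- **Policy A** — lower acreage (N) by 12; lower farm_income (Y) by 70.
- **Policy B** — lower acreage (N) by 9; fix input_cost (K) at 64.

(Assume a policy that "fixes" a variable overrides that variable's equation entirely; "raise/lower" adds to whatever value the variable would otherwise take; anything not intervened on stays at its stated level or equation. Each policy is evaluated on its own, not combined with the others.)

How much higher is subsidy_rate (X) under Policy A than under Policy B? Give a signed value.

-15

Policy A (N − 12, Y − 70):
  N = 39 − 12 = 27
  X = -54 + 5·27 = 81
Policy B (N − 9, K := 64):
  N = 39 − 9 = 30
  X = -54 + 5·30 = 96
X: 81 − 96 = -15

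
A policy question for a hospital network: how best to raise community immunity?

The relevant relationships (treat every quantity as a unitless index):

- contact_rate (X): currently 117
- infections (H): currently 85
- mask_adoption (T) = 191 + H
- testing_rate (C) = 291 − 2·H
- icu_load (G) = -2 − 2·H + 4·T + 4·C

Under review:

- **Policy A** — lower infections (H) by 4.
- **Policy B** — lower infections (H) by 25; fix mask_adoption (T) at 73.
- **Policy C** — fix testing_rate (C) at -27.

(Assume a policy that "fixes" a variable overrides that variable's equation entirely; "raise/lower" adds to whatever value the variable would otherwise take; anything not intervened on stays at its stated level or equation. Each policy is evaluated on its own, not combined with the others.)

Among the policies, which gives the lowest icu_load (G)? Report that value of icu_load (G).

Policy A (H − 4):
  H = 85 − 4 = 81
  T = 191 + 81 = 272
  C = 291 − 2·81 = 129
  G = -2 − 2·81 + 4·272 + 4·129 = 1440
Policy B (H − 25, T := 73):
  H = 85 − 25 = 60
  T = 73
  C = 291 − 2·60 = 171
  G = -2 − 2·60 + 4·73 + 4·171 = 854
Policy C (C := -27):
  H = 85
  T = 191 + 85 = 276
  C = -27
  G = -2 − 2·85 + 4·276 + 4·(-27) = 824
Comparing — Policy A: G=1440, Policy B: G=854, Policy C: G=824. Lowest is 824 (Policy C).

824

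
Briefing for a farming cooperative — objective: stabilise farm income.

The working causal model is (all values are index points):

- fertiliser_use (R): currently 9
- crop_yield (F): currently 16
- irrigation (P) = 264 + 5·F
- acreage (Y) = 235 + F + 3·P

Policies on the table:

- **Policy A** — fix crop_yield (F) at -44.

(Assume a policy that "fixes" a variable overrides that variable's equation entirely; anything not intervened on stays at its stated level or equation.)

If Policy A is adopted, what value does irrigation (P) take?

44

Policy A (F := -44):
  F = -44
  P = 264 + 5·(-44) = 44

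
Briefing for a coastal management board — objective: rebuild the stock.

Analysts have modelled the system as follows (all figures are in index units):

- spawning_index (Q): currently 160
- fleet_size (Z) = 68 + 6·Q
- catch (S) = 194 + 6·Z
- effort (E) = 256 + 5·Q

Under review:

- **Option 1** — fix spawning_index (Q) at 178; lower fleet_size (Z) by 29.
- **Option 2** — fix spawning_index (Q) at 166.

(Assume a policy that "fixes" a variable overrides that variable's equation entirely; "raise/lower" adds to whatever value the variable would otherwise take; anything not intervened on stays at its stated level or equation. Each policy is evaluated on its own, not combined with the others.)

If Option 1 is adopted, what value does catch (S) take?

Option 1 (Q := 178, Z − 29):
  Q = 178
  Z = 68 + 6·178 (−29 from intervention) = 1107
  S = 194 + 6·1107 = 6836

6836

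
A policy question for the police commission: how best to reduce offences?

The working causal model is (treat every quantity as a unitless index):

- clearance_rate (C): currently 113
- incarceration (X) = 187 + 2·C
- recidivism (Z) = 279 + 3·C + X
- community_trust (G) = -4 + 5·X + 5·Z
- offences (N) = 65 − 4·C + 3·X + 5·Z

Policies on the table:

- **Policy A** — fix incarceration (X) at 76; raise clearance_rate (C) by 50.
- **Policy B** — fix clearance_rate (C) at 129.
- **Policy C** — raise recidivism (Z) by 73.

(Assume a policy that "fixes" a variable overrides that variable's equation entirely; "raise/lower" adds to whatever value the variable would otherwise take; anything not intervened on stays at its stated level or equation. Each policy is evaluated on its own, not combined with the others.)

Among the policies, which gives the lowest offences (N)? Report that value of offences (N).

Policy A (X := 76, C + 50):
  C = 113 + 50 = 163
  X = 76
  Z = 279 + 3·163 + 76 = 844
  N = 65 − 4·163 + 3·76 + 5·844 = 3861
Policy B (C := 129):
  C = 129
  X = 187 + 2·129 = 445
  Z = 279 + 3·129 + 445 = 1111
  N = 65 − 4·129 + 3·445 + 5·1111 = 6439
Policy C (Z + 73):
  C = 113
  X = 187 + 2·113 = 413
  Z = 279 + 3·113 + 413 (+73 from intervention) = 1104
  N = 65 − 4·113 + 3·413 + 5·1104 = 6372
Comparing — Policy A: N=3861, Policy B: N=6439, Policy C: N=6372. Lowest is 3861 (Policy A).

3861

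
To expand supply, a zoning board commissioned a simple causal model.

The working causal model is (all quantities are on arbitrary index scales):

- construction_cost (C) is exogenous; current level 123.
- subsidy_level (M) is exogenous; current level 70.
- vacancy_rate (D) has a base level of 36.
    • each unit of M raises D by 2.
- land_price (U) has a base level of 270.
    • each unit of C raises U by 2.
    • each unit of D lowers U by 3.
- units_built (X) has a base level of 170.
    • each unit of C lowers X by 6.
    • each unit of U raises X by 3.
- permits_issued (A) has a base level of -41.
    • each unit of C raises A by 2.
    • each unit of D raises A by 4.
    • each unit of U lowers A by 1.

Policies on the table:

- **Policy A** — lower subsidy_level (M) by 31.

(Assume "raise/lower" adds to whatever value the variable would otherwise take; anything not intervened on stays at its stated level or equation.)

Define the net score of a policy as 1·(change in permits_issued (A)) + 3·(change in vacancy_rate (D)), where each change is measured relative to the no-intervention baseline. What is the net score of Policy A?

Baseline:
  C = 123
  M = 70
  D = 36 + 2·70 = 176
  U = 270 + 2·123 − 3·176 = -12
  A = -41 + 2·123 + 4·176 − (-12) = 921
Policy A (M − 31):
  C = 123
  M = 70 − 31 = 39
  D = 36 + 2·39 = 114
  U = 270 + 2·123 − 3·114 = 174
  A = -41 + 2·123 + 4·114 − 174 = 487
ΔA = 487 − 921 = -434; ΔD = 114 − 176 = -62
Score = 1·(-434) + 3·(-62) = -620

-620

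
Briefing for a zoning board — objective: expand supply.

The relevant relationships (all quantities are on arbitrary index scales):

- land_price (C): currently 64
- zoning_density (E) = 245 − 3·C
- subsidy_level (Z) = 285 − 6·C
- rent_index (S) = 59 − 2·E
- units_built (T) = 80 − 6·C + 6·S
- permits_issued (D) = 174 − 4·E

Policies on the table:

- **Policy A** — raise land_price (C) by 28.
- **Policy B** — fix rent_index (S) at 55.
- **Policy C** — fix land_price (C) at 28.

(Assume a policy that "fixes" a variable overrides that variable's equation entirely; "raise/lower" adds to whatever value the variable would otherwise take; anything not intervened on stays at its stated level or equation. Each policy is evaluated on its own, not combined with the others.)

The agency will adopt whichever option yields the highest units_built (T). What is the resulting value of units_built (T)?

Policy A (C + 28):
  C = 64 + 28 = 92
  E = 245 − 3·92 = -31
  S = 59 − 2·(-31) = 121
  T = 80 − 6·92 + 6·121 = 254
Policy B (S := 55):
  C = 64
  E = 245 − 3·64 = 53
  S = 55
  T = 80 − 6·64 + 6·55 = 26
Policy C (C := 28):
  C = 28
  E = 245 − 3·28 = 161
  S = 59 − 2·161 = -263
  T = 80 − 6·28 + 6·(-263) = -1666
Comparing — Policy A: T=254, Policy B: T=26, Policy C: T=-1666. Highest is 254 (Policy A).

254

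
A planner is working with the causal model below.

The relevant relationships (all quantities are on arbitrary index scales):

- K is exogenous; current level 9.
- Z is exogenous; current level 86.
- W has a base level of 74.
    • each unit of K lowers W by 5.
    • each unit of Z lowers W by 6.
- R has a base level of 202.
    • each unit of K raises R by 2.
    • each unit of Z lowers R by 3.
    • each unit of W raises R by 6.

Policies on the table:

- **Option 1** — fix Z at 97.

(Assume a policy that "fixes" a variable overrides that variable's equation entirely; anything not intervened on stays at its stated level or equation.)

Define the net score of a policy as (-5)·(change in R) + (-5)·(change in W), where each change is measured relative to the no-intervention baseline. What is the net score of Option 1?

Baseline:
  K = 9
  Z = 86
  W = 74 − 5·9 − 6·86 = -487
  R = 202 + 2·9 − 3·86 + 6·(-487) = -2960
Option 1 (Z := 97):
  K = 9
  Z = 97
  W = 74 − 5·9 − 6·97 = -553
  R = 202 + 2·9 − 3·97 + 6·(-553) = -3389
ΔR = -3389 − (-2960) = -429; ΔW = -553 − (-487) = -66
Score = (-5)·(-429) + (-5)·(-66) = 2475

2475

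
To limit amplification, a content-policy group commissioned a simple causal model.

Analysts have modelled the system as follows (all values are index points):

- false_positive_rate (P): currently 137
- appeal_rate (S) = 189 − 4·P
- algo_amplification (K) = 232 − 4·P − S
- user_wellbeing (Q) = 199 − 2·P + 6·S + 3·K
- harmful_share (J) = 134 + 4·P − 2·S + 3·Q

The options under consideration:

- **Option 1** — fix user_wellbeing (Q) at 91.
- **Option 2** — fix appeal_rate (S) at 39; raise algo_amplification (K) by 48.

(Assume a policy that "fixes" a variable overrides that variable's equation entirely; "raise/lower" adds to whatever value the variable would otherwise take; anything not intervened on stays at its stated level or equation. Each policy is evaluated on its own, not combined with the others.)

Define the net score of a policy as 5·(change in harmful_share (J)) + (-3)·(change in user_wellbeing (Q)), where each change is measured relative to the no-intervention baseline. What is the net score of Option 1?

Baseline:
  P = 137
  S = 189 − 4·137 = -359
  K = 232 − 4·137 − (-359) = 43
  Q = 199 − 2·137 + 6·(-359) + 3·43 = -2100
  J = 134 + 4·137 − 2·(-359) + 3·(-2100) = -4900
Option 1 (Q := 91):
  P = 137
  S = 189 − 4·137 = -359
  K = 232 − 4·137 − (-359) = 43
  Q = 91
  J = 134 + 4·137 − 2·(-359) + 3·91 = 1673
ΔJ = 1673 − (-4900) = 6573; ΔQ = 91 − (-2100) = 2191
Score = 5·6573 + (-3)·2191 = 26292

26292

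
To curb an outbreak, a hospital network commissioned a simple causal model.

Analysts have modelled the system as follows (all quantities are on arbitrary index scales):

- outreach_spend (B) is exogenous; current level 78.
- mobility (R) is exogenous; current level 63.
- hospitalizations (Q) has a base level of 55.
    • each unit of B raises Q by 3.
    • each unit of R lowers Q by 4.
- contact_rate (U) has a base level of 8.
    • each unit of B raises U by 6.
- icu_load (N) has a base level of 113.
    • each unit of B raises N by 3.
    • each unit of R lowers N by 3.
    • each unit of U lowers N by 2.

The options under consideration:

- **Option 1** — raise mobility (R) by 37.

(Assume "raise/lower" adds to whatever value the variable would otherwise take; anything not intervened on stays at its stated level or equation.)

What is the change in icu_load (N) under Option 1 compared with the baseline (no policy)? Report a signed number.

Baseline:
  B = 78
  R = 63
  U = 8 + 6·78 = 476
  N = 113 + 3·78 − 3·63 − 2·476 = -794
Option 1 (R + 37):
  B = 78
  R = 63 + 37 = 100
  U = 8 + 6·78 = 476
  N = 113 + 3·78 − 3·100 − 2·476 = -905
Change in N: -905 − (-794) = -111

-111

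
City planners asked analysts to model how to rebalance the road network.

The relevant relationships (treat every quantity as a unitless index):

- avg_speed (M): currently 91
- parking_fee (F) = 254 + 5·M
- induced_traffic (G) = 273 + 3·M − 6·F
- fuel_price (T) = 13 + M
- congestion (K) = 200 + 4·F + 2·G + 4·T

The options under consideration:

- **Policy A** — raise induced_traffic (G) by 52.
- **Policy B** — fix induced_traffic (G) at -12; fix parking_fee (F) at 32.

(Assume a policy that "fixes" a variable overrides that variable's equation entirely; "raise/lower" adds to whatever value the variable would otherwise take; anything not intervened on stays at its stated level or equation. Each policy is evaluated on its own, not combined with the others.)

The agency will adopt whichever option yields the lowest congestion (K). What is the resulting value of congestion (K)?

Policy A (G + 52):
  M = 91
  F = 254 + 5·91 = 709
  G = 273 + 3·91 − 6·709 (+52 from intervention) = -3656
  T = 13 + 91 = 104
  K = 200 + 4·709 + 2·(-3656) + 4·104 = -3860
Policy B (G := -12, F := 32):
  M = 91
  F = 32
  G = -12
  T = 13 + 91 = 104
  K = 200 + 4·32 + 2·(-12) + 4·104 = 720
Comparing — Policy A: K=-3860, Policy B: K=720. Lowest is -3860 (Policy A).

-3860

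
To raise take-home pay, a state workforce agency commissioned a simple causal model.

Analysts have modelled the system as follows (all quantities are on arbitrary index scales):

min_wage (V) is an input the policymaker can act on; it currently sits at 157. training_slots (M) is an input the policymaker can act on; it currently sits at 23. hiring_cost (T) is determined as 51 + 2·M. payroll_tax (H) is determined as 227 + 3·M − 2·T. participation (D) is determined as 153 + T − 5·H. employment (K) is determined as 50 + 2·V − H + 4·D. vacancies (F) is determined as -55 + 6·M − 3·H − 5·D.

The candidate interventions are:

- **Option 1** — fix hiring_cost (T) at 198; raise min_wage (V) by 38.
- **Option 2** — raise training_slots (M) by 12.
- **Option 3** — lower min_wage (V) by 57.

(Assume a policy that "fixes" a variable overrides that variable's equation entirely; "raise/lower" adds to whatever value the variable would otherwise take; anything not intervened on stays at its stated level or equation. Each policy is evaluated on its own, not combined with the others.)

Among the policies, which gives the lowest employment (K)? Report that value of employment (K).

-892

Option 1 (T := 198, V + 38):
  V = 157 + 38 = 195
  M = 23
  T = 198
  H = 227 + 3·23 − 2·198 = -100
  D = 153 + 198 − 5·(-100) = 851
  K = 50 + 2·195 − (-100) + 4·851 = 3944
Option 2 (M + 12):
  V = 157
  M = 23 + 12 = 35
  T = 51 + 2·35 = 121
  H = 227 + 3·35 − 2·121 = 90
  D = 153 + 121 − 5·90 = -176
  K = 50 + 2·157 − 90 + 4·(-176) = -430
Option 3 (V − 57):
  V = 157 − 57 = 100
  M = 23
  T = 51 + 2·23 = 97
  H = 227 + 3·23 − 2·97 = 102
  D = 153 + 97 − 5·102 = -260
  K = 50 + 2·100 − 102 + 4·(-260) = -892
Comparing — Option 1: K=3944, Option 2: K=-430, Option 3: K=-892. Lowest is -892 (Option 3).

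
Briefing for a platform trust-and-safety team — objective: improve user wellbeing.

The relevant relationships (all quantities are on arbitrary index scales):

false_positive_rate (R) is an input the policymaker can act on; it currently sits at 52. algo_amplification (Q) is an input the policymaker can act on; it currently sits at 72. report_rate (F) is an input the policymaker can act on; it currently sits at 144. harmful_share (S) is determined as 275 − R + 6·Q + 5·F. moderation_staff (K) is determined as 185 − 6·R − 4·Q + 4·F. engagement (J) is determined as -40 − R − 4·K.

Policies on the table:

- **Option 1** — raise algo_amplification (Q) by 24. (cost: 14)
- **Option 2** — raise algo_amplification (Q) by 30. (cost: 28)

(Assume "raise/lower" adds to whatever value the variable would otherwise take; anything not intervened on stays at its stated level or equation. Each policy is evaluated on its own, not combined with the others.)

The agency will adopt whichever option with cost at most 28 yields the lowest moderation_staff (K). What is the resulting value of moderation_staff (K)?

41

Option 1 (Q + 24):
  R = 52
  Q = 72 + 24 = 96
  F = 144
  K = 185 − 6·52 − 4·96 + 4·144 = 65
Option 2 (Q + 30):
  R = 52
  Q = 72 + 30 = 102
  F = 144
  K = 185 − 6·52 − 4·102 + 4·144 = 41
Comparing — Option 1: K=65, Option 2: K=41. Lowest is 41 (Option 2).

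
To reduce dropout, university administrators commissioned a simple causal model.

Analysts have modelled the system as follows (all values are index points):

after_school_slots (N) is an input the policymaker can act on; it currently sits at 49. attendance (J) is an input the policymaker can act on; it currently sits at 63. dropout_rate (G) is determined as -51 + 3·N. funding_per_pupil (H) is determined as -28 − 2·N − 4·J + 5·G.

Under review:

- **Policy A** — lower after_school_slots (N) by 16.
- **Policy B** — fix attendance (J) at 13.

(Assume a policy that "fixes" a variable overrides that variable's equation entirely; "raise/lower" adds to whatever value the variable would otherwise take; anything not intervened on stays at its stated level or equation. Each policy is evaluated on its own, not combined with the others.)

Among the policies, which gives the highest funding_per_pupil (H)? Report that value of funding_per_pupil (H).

Policy A (N − 16):
  N = 49 − 16 = 33
  J = 63
  G = -51 + 3·33 = 48
  H = -28 − 2·33 − 4·63 + 5·48 = -106
Policy B (J := 13):
  N = 49
  J = 13
  G = -51 + 3·49 = 96
  H = -28 − 2·49 − 4·13 + 5·96 = 302
Comparing — Policy A: H=-106, Policy B: H=302. Highest is 302 (Policy B).

302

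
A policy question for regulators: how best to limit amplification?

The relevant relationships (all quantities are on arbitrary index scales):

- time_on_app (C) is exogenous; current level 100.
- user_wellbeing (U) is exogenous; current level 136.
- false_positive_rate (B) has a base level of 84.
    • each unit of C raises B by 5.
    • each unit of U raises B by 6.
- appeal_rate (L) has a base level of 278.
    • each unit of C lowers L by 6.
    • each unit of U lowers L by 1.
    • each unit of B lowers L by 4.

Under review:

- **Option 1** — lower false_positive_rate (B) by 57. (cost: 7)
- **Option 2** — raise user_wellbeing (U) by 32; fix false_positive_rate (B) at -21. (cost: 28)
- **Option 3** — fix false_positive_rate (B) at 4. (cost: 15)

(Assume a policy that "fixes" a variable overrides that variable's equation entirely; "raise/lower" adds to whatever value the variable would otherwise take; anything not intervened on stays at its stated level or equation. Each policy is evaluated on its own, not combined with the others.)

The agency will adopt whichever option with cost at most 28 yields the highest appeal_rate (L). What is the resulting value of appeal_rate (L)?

Option 1 (B − 57):
  C = 100
  U = 136
  B = 84 + 5·100 + 6·136 (−57 from intervention) = 1343
  L = 278 − 6·100 − 136 − 4·1343 = -5830
Option 2 (U + 32, B := -21):
  C = 100
  U = 136 + 32 = 168
  B = -21
  L = 278 − 6·100 − 168 − 4·(-21) = -406
Option 3 (B := 4):
  C = 100
  U = 136
  B = 4
  L = 278 − 6·100 − 136 − 4·4 = -474
Comparing — Option 1: L=-5830, Option 2: L=-406, Option 3: L=-474. Highest is -406 (Option 2).

-406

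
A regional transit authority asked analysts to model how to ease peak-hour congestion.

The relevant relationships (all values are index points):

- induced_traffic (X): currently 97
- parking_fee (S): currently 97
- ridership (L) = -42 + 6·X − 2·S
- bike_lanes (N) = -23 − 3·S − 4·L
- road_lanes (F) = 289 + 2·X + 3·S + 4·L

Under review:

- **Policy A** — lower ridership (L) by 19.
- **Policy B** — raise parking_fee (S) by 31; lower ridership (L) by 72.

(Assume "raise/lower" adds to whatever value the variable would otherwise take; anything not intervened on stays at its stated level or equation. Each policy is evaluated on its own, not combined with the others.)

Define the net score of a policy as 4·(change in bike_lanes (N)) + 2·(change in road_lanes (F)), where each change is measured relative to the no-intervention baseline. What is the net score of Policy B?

886

Baseline:
  X = 97
  S = 97
  L = -42 + 6·97 − 2·97 = 346
  N = -23 − 3·97 − 4·346 = -1698
  F = 289 + 2·97 + 3·97 + 4·346 = 2158
Policy B (S + 31, L − 72):
  X = 97
  S = 97 + 31 = 128
  L = -42 + 6·97 − 2·128 (−72 from intervention) = 212
  N = -23 − 3·128 − 4·212 = -1255
  F = 289 + 2·97 + 3·128 + 4·212 = 1715
ΔN = -1255 − (-1698) = 443; ΔF = 1715 − 2158 = -443
Score = 4·443 + 2·(-443) = 886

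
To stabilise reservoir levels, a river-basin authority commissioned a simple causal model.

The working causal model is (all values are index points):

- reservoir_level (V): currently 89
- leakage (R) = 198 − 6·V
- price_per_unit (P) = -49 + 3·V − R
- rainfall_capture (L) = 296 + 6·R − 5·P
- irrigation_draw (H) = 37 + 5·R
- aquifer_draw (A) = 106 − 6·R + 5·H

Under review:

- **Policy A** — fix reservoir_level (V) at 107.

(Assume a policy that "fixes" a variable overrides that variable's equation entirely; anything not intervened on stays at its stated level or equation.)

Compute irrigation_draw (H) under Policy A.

Policy A (V := 107):
  V = 107
  R = 198 − 6·107 = -444
  H = 37 + 5·(-444) = -2183

-2183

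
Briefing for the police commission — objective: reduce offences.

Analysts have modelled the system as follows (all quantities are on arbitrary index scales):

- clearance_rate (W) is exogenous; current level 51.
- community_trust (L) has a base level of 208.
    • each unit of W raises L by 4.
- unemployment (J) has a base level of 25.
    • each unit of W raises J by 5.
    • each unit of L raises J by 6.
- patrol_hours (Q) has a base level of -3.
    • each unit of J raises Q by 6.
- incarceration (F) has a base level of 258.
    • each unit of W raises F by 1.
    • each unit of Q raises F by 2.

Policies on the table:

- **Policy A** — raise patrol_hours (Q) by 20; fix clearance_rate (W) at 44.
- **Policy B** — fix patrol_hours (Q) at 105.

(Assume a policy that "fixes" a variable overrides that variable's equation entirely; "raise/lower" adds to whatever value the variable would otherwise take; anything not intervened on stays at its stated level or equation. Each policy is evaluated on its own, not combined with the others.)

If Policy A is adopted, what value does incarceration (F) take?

Policy A (Q + 20, W := 44):
  W = 44
  L = 208 + 4·44 = 384
  J = 25 + 5·44 + 6·384 = 2549
  Q = -3 + 6·2549 (+20 from intervention) = 15311
  F = 258 + 44 + 2·15311 = 30924

30924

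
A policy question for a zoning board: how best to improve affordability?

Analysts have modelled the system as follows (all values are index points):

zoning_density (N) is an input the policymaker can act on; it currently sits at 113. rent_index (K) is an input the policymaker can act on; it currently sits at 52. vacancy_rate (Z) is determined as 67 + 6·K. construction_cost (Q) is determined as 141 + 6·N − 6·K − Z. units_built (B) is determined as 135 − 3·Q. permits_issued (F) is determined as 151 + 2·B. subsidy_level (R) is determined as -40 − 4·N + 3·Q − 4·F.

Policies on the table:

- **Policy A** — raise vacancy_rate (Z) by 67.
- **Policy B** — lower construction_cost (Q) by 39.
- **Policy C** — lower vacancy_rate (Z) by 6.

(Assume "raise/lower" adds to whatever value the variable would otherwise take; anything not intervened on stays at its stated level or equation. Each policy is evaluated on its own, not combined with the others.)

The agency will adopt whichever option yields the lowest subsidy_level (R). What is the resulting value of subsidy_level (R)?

Policy A (Z + 67):
  N = 113
  K = 52
  Z = 67 + 6·52 (+67 from intervention) = 446
  Q = 141 + 6·113 − 6·52 − 446 = 61
  B = 135 − 3·61 = -48
  F = 151 + 2·(-48) = 55
  R = -40 − 4·113 + 3·61 − 4·55 = -529
Policy B (Q − 39):
  N = 113
  K = 52
  Z = 67 + 6·52 = 379
  Q = 141 + 6·113 − 6·52 − 379 (−39 from intervention) = 89
  B = 135 − 3·89 = -132
  F = 151 + 2·(-132) = -113
  R = -40 − 4·113 + 3·89 − 4·(-113) = 227
Policy C (Z − 6):
  N = 113
  K = 52
  Z = 67 + 6·52 (−6 from intervention) = 373
  Q = 141 + 6·113 − 6·52 − 373 = 134
  B = 135 − 3·134 = -267
  F = 151 + 2·(-267) = -383
  R = -40 − 4·113 + 3·134 − 4·(-383) = 1442
Comparing — Policy A: R=-529, Policy B: R=227, Policy C: R=1442. Lowest is -529 (Policy A).

-529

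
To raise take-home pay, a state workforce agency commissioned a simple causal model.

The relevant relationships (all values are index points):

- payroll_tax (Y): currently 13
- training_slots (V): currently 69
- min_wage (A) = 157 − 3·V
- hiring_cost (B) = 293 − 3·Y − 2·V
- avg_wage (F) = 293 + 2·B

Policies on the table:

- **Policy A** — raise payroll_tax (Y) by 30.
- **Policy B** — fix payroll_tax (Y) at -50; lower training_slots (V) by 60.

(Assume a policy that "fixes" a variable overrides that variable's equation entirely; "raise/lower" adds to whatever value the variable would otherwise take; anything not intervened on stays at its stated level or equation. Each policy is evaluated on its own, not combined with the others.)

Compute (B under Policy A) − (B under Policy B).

Policy A (Y + 30):
  Y = 13 + 30 = 43
  V = 69
  B = 293 − 3·43 − 2·69 = 26
Policy B (Y := -50, V − 60):
  Y = -50
  V = 69 − 60 = 9
  B = 293 − 3·(-50) − 2·9 = 425
B: 26 − 425 = -399

-399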